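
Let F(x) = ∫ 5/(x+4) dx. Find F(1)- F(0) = -5*log(4) + 5*log(5)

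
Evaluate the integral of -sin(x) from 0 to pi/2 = -1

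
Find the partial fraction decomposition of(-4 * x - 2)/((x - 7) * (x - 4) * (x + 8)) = 1/(6*(x + 8)) + 1/(2*(x - 4)) - 2/(3*(x - 7))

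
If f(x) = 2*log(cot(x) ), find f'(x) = -4/sin(2*x)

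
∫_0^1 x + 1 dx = 3/2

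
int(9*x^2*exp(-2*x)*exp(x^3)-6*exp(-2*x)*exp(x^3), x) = 3*exp(x*(x^2 - 2)) + C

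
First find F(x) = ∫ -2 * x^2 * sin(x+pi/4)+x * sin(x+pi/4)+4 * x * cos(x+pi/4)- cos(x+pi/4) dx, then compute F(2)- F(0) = 6*cos(pi/4 + 2)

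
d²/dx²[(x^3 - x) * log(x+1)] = (6*x^2*log(x + 1) + 5*x^2 + 6*x*log(x + 1) + x - 2)/(x + 1)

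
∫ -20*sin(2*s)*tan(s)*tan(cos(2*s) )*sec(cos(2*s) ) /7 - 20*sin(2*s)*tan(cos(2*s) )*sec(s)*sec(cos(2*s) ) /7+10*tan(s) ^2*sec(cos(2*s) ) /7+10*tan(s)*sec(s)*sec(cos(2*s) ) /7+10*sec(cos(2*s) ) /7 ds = 10*(tan(s) + sec(s))*sec(cos(2*s))/7 + C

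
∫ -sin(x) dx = cos(x) + C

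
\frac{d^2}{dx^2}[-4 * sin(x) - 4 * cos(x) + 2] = 4*sin(x) + 4*cos(x)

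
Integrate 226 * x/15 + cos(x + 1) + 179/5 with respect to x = 113*x^2/15 + 179*x/5 + sin(x + 1) + C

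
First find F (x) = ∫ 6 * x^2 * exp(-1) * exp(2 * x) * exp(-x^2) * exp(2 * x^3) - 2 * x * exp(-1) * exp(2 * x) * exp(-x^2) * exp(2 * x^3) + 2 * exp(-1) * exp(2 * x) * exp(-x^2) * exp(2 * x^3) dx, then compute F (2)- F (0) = -exp(-1) + exp(15)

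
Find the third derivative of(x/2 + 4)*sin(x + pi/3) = -x*cos(x + pi/3)/2 - 3*sin(x + pi/3)/2 - 4*cos(x + pi/3)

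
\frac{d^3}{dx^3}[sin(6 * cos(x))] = 216*sin(x)^3*cos(6*cos(x)) - 108*sin(x)*sin(6*cos(x))*cos(x) + 6*sin(x)*cos(6*cos(x))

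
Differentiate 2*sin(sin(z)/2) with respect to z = cos(z)*cos(sin(z)/2)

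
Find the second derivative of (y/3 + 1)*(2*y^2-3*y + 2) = 4*y + 2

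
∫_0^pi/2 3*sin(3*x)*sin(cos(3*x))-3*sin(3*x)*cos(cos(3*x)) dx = -sin(1) - cos(1) + 1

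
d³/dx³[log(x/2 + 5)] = 2/(x^3 + 30*x^2 + 300*x + 1000)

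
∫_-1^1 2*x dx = 0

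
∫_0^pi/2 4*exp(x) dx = -4 + 4*exp(pi/2)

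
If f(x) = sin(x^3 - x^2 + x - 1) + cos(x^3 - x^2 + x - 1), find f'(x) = -3*x^2*sin(x^3 - x^2 + x - 1) + 3*x^2*cos(x^3 - x^2 + x - 1) + 2*x*sin(x^3 - x^2 + x - 1) - 2*x*cos(x^3 - x^2 + x - 1) - sin(x^3 - x^2 + x - 1) + cos(x^3 - x^2 + x - 1)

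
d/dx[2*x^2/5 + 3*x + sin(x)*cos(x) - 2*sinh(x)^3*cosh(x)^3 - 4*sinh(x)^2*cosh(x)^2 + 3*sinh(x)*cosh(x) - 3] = 4*x/5 - 3*(cosh(2*x) - 1)^3/2 - 9*(cosh(2*x) - 1)^2/2 + cos(2*x) - 2*sinh(4*x) + 6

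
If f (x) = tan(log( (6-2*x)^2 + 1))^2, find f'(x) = 16*(x - 3)*sin(log(4*x^2 - 24*x + 37))/((4*x^2 - 24*x + 37)*cos(log(4*x^2 - 24*x + 37))^3)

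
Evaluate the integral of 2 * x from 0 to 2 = 4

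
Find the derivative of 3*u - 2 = 3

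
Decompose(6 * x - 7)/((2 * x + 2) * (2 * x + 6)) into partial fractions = 25/(8*(x + 3)) - 13/(8*(x + 1))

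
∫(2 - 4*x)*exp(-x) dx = 2*(2*x + 1)*exp(-x) + C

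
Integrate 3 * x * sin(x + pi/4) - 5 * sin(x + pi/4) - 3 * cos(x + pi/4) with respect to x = (5 - 3*x)*cos(x + pi/4) + C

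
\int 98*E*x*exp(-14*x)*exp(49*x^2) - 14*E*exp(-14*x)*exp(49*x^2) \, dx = exp((7*x - 1)^2) + C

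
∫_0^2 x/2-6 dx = -11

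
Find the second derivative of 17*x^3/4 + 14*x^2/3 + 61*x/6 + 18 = 51*x/2 + 28/3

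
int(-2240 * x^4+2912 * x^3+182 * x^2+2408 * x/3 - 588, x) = -448*x^5 + 728*x^4 + 182*x^3/3 + 1204*x^2/3 - 588*x + C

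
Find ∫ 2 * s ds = s^2 + C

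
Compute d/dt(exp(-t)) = -exp(-t)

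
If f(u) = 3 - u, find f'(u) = -1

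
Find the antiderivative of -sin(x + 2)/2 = cos(x + 2)/2 + C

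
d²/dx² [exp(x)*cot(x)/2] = (-1 + 3/(2*tan(x)) - 1/tan(x)^2 + tan(x)^(-3))*exp(x)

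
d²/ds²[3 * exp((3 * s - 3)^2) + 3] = 972*s^2*exp(9*s^2 - 18*s + 9) - 1944*s*exp(9*s^2 - 18*s + 9) + 1026*exp(9*s^2 - 18*s + 9)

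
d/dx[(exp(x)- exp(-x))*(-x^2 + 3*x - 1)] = (-x^2*exp(2*x) - x^2 + x*exp(2*x) + 5*x + 2*exp(2*x) - 4)*exp(-x)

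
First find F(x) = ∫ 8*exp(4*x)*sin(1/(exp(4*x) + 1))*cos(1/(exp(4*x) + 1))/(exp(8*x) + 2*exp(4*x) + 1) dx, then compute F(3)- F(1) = -cos(1/(1 + exp(4)))^2 + cos(1/(1 + exp(12)))^2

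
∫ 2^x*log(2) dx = 2^x + C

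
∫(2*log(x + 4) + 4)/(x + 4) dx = (log(x + 4) + 2)^2 + C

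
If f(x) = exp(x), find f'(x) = exp(x)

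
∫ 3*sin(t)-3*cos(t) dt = -3*sqrt(2)*sin(t + pi/4) + C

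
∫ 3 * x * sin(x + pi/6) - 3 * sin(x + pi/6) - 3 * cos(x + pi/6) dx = (3 - 3*x)*cos(x + pi/6) + C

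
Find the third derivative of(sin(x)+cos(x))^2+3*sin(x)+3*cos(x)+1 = -8*cos(2*x) - 3*sqrt(2)*cos(x + pi/4)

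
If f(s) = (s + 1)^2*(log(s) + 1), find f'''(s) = (2*s^2 - 2*s + 2)/s^3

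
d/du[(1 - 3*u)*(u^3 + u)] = -12*u^3 + 3*u^2 - 6*u + 1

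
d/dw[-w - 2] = -1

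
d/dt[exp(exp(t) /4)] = exp(t + exp(t)/4)/4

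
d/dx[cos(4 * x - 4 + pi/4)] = -4*sin(4*x - 4 + pi/4)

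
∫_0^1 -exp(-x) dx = -1 + exp(-1)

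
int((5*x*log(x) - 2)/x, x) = (5*x - 2)*(log(x) - 1) + C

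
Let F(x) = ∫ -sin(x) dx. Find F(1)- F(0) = -1 + cos(1)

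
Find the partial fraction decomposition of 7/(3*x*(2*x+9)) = -14/(27*(2*x + 9)) + 7/(27*x)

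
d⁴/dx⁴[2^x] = 2^x*log(2)^4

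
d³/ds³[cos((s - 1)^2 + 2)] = 8*s^3*sin(s^2 - 2*s + 3) - 24*s^2*sin(s^2 - 2*s + 3) + 24*s*sin(s^2 - 2*s + 3) - 12*s*cos(s^2 - 2*s + 3) - 8*sin(s^2 - 2*s + 3) + 12*cos(s^2 - 2*s + 3)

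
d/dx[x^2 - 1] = 2*x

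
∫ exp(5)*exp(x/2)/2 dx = exp(x/2 + 5) + C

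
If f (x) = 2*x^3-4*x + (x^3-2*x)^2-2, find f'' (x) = 30*x^4 - 48*x^2 + 12*x + 8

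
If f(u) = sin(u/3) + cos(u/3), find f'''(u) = sin(u/3)/27 - cos(u/3)/27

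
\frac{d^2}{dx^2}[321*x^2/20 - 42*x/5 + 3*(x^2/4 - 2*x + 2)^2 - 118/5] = 9*x^2/4 - 18*x + 621/10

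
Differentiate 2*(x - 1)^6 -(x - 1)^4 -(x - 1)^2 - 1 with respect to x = 12*x^5 - 60*x^4 + 116*x^3 - 108*x^2 + 46*x - 6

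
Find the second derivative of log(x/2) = -1/x^2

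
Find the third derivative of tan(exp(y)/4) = (3*(-1 + cos(exp(y)/4)^(-2))^2*exp(2*y) - 3*exp(2*y) + 4*exp(2*y)/cos(exp(y)/4)^2 + 12*exp(y)*sin(exp(y)/4)/cos(exp(y)/4)^3 + 8/cos(exp(y)/4)^2)*exp(y)/32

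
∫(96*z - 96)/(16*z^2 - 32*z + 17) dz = 3*log(16*(z - 1)^2 + 1) + C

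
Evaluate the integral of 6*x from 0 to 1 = 3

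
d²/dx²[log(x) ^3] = (-3*log(x)^2 + 6*log(x))/x^2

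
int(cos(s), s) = sin(s) + C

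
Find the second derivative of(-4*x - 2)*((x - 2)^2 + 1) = 28 - 24*x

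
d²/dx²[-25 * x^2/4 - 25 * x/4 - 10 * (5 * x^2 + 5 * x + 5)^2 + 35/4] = -3000*x^2 - 3000*x - 3025/2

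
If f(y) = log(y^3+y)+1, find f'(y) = (3*y^2 + 1)/(y^3 + y)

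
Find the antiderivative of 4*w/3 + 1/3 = 2*w^2/3 + w/3 + C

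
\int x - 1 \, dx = x^2/2 - x + C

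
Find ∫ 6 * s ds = 3*s^2 + C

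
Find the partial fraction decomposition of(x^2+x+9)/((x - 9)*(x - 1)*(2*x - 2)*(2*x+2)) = -9/(160*(x + 1)) + 9/(512*(x - 1)) - 11/(64*(x - 1)^2) + 99/(2560*(x - 9))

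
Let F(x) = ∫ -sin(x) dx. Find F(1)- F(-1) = 0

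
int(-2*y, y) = -y^2 + C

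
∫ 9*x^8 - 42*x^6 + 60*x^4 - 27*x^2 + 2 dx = x^9 - 6*x^7 + 12*x^5 - 9*x^3 + 2*x + C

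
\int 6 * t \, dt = 3*t^2 + C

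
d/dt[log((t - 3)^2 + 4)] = (2*t - 6)/(t^2 - 6*t + 13)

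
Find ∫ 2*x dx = x^2 + C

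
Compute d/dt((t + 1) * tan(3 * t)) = 3*t/cos(3*t)^2 + tan(3*t) + 3/cos(3*t)^2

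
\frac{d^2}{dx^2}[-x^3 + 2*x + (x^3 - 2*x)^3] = 72*x^7 - 252*x^5 + 240*x^3 - 54*x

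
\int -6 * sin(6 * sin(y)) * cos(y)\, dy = cos(6*sin(y)) + C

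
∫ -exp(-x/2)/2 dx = exp(-x/2) + C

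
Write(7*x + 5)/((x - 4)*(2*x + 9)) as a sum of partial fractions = 53/(17*(2*x + 9)) + 33/(17*(x - 4))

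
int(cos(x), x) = sin(x) + C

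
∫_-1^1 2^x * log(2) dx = 3/2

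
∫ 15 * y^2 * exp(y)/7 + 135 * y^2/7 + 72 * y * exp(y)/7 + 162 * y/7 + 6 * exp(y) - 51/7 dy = 3*(5*y + 14)*(3*y^2 + y*exp(y) - 3*y + 5)/7 + C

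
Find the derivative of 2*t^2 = 4*t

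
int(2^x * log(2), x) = 2^x + C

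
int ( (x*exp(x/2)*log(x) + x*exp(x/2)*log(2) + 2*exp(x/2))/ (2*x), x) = exp(x/2)*log(2*x) + C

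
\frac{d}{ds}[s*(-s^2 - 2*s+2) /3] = -s^2 - 4*s/3 + 2/3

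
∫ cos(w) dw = sin(w) + C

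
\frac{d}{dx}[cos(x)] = -sin(x)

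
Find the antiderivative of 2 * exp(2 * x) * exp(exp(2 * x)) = exp(exp(2*x)) + C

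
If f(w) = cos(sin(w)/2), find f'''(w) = (6*sin(w)*cos(sin(w)/2) + sin(sin(w)/2)*cos(w)^2 + 4*sin(sin(w)/2))*cos(w)/8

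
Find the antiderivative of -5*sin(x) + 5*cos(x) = 5*sqrt(2)*sin(x + pi/4) + C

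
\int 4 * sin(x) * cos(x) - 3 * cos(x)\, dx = (2*sin(x) - 3)*sin(x) + C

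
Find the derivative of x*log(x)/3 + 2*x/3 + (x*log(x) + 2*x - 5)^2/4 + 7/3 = x*log(x)^2/2 + 5*x*log(x)/2 + 3*x - 13*log(x)/6 - 13/2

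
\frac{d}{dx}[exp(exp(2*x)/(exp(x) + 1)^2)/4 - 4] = exp(2*x + exp(2*x)/(exp(2*x) + 2*exp(x) + 1))/(2*exp(3*x) + 6*exp(2*x) + 6*exp(x) + 2)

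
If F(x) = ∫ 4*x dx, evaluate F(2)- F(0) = 8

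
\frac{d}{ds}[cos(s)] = -sin(s)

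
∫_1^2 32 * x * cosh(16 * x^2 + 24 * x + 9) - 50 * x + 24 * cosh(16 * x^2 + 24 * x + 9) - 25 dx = -sinh(49) - 100 + sinh(121)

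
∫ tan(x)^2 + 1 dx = tan(x) + C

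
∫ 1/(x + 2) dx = log(x/2 + 1) + C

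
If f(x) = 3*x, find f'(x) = 3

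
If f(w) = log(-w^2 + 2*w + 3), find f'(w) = (2*w - 2)/(w^2 - 2*w - 3)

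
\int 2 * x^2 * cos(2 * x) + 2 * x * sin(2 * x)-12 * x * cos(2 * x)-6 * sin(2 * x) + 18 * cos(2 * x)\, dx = (x - 3)^2*sin(2*x) + C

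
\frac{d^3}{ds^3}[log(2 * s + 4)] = 2/(s^3 + 6*s^2 + 12*s + 8)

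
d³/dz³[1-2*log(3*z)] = -4/z^3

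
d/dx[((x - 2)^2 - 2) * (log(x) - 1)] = (2*x^2*log(x) - x^2 - 4*x*log(x) + 2)/x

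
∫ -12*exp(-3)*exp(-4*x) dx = 3*exp(-4*x - 3) + C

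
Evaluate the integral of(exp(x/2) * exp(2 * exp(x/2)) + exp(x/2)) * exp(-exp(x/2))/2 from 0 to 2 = -E - exp(-E) + exp(-1) + exp(E)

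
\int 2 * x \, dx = x^2 + C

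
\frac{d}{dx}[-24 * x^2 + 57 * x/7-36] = 57/7 - 48*x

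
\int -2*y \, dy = -y^2 + C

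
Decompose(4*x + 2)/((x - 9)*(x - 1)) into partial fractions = -3/(4*(x - 1)) + 19/(4*(x - 9))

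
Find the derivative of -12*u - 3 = -12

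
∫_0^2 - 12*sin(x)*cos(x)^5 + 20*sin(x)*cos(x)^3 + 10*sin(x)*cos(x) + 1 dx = -5*sin(2)^4 + 2*cos(2)^6 + 15*sin(2)^2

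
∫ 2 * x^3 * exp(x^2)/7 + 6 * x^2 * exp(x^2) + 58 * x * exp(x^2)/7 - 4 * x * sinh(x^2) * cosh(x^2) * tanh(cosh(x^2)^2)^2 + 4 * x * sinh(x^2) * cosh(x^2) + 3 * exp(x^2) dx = (x^2 + 21*x + 28)*exp(x^2)/7 + tanh(cosh(x^2)^2) + C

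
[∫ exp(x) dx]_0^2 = -1 + exp(2)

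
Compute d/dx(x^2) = 2*x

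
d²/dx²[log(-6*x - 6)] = -1/(x^2 + 2*x + 1)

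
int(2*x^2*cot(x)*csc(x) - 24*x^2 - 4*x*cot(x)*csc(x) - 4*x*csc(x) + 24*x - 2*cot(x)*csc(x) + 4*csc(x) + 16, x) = (4*x + csc(x) + 2)*(-2*x^2 + 4*x + 2) + C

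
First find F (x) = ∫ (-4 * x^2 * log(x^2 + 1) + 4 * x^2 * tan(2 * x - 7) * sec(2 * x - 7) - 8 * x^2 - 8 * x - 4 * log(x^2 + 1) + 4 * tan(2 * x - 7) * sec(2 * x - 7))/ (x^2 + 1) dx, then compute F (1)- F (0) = -8*log(2) - 2*sec(7) + 2*sec(5)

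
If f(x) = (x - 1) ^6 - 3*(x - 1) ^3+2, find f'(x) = 6*x^5 - 30*x^4 + 60*x^3 - 69*x^2 + 48*x - 15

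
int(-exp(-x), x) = exp(-x) + C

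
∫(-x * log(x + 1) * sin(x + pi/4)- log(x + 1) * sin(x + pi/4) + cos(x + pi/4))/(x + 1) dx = log(x + 1)*cos(x + pi/4) + C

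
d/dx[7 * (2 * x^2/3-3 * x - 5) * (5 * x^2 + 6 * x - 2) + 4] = 280*x^3/3 - 231*x^2 - 1862*x/3 - 168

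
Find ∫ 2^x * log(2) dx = 2^x + C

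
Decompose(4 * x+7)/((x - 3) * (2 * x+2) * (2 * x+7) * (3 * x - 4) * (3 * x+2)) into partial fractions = 39/(748*(3*x + 2)) - 111/(4060*(3*x - 4)) - 56/(32045*(2*x + 7)) - 3/(280*(x + 1)) + 19/(5720*(x - 3))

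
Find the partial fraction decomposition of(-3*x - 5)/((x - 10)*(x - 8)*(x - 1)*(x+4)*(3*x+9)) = 1/(360*(x + 4)) - 1/(429*(x + 3)) - 2/(945*(x - 1)) + 29/(5544*(x - 8)) - 5/(1404*(x - 10))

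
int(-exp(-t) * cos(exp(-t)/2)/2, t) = sin(exp(-t)/2) + C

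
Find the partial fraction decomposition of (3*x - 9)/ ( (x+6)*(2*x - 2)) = 27/(14*(x + 6)) - 3/(7*(x - 1))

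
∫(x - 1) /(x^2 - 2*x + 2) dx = log(x^2 - 2*x + 2)/2 + C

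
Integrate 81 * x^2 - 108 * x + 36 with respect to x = 27*x^3 - 54*x^2 + 36*x + C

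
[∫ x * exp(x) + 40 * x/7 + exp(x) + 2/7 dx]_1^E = -11*E - 4*exp(2) - 7 + exp(1 + E) + 3*(-4*E - 3)^2/7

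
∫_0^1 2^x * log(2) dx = 1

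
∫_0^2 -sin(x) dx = -1 + cos(2)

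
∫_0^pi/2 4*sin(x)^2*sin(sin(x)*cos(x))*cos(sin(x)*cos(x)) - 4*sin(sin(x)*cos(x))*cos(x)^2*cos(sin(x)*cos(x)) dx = 0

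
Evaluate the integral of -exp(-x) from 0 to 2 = -1 + exp(-2)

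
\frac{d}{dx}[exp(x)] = exp(x)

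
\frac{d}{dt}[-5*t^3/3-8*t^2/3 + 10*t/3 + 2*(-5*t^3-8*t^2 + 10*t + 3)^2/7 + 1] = 300*t^5/7 + 800*t^4/7 - 288*t^3/7 - 1175*t^2/7 + 512*t/21 + 430/21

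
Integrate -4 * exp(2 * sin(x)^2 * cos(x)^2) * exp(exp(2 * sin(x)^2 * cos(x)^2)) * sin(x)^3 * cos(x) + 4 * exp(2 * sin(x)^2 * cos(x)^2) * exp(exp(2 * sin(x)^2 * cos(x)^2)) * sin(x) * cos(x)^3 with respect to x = exp(exp((1 - cos(4*x))/4)) + C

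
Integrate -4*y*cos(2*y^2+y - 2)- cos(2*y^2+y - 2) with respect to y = -sin(2*y^2 + y - 2) + C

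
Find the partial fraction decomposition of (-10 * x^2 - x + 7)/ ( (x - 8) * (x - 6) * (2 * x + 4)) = -31/(160*(x + 2)) + 359/(32*(x - 6)) - 641/(40*(x - 8))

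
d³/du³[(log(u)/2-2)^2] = (2*log(u) - 11)/(2*u^3)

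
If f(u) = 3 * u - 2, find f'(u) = 3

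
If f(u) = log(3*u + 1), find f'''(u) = 54/(27*u^3 + 27*u^2 + 9*u + 1)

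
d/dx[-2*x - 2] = -2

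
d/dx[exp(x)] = exp(x)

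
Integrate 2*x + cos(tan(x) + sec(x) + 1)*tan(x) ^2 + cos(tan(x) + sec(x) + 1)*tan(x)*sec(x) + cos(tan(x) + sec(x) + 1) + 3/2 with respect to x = x^2 + 3*x/2 + sin(tan(x) + sec(x) + 1) + C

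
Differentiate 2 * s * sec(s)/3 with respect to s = 2*s*tan(s)*sec(s)/3 + 2*sec(s)/3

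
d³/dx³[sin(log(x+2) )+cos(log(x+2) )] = 2*(sin(log(x + 2)) + 2*cos(log(x + 2)))/(x^3 + 6*x^2 + 12*x + 8)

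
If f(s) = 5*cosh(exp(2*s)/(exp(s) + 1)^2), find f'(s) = 10*exp(2*s)*sinh(exp(2*s)/(exp(2*s) + 2*exp(s) + 1))/(exp(3*s) + 3*exp(2*s) + 3*exp(s) + 1)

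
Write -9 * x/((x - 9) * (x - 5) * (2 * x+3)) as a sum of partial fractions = 18/(91*(2*x + 3)) + 45/(52*(x - 5)) - 27/(28*(x - 9))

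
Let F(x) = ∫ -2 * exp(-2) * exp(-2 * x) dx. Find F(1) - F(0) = -exp(-2) + exp(-4)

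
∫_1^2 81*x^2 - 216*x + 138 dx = 3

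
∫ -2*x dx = -x^2 + C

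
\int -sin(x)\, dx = cos(x) + C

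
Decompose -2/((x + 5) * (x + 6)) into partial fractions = 2/(x + 6) - 2/(x + 5)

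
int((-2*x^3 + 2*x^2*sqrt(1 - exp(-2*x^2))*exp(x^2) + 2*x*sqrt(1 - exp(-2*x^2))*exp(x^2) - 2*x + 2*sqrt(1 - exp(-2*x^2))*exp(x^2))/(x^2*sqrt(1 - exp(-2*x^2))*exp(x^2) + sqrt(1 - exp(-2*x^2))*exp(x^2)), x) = 2*x + log(x^2 + 1) + acsc(exp(x^2)) + C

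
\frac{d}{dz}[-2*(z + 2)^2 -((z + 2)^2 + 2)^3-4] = -6*z^5 - 60*z^4 - 264*z^3 - 624*z^2 - 796*z - 440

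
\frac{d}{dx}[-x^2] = -2*x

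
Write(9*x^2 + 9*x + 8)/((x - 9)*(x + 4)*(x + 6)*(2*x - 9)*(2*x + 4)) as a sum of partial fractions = -142/(3213*(2*x - 9)) + 139/(2520*(x + 6)) - 29/(442*(x + 4)) + 1/(88*(x + 2)) + 409/(19305*(x - 9))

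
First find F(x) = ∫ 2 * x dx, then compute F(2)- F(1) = 3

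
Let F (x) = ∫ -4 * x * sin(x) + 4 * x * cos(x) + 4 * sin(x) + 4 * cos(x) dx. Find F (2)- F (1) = -4*sin(1) + 8*cos(2) - 4*cos(1) + 8*sin(2)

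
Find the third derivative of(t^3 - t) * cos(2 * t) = 8*t^3*sin(2*t) - 36*t^2*cos(2*t) - 44*t*sin(2*t) + 18*cos(2*t)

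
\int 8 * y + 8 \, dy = 4*y^2 + 8*y + C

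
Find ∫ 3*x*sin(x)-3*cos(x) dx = -3*x*cos(x) + C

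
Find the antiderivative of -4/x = -4*log(x) + C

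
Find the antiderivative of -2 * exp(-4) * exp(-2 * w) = exp(-2*w - 4) + C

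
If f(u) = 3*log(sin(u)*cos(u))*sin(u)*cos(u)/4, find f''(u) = (-3*(1 - cos(4*u))*log(sin(2*u)/2)/2 + 3*sin(u)^4 + 3*cos(u)^4 + 9*cos(4*u)/4 - 9/4)/(4*sin(u)*cos(u))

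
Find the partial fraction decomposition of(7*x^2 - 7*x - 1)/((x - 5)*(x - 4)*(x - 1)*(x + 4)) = -139/(360*(x + 4)) - 1/(60*(x - 1)) - 83/(24*(x - 4)) + 139/(36*(x - 5))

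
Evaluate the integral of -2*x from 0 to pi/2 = -pi^2/4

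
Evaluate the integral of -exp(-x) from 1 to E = -exp(-1) + exp(-E)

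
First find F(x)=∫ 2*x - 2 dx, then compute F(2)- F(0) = 0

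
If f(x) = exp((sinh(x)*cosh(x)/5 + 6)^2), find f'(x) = (sinh(4*x) + 120*cosh(2*x))*exp(36)*exp(cosh(2*x)/50 - 1/50)*exp((cosh(2*x) - 1)^2/100)*exp(6*sinh(2*x)/5)/50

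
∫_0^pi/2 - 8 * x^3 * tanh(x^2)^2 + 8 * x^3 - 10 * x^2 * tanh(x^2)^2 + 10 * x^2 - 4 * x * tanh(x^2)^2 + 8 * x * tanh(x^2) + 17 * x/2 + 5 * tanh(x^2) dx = -9 + (6 - 3*pi/2)^2/4 + 9*pi/2 + (2 + 5*pi/2 + pi^2)*tanh(pi^2/4)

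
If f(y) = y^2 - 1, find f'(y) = 2*y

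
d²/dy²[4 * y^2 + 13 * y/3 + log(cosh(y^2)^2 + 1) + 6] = 2*(24*y^2*cosh(2*y^2) + 8*y^2 + 4*(cosh(2*y^2) - 1)^2 + 6*sinh(2*y^2) + sinh(4*y^2) + 32*cosh(2*y^2) + 32)/(cosh(2*y^2) + 3)^2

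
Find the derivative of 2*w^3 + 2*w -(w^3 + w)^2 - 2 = -6*w^5 - 8*w^3 + 6*w^2 - 2*w + 2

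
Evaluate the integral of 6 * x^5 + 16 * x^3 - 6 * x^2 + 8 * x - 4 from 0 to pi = -1 + (-1 + 2*pi + pi^3)^2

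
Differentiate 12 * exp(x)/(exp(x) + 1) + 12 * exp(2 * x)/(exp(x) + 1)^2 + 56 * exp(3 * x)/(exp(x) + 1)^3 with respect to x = (204*exp(3*x) + 48*exp(2*x) + 12*exp(x))/(exp(4*x) + 4*exp(3*x) + 6*exp(2*x) + 4*exp(x) + 1)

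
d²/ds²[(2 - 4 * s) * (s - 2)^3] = -48*s^2 + 156*s - 120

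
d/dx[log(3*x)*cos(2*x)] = (-2*x*log(x)*sin(2*x) - 2*x*log(3)*sin(2*x) + cos(2*x))/x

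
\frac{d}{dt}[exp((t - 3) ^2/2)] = t*exp(t^2/2 - 3*t + 9/2) - 3*exp(t^2/2 - 3*t + 9/2)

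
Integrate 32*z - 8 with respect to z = 16*z^2 - 8*z + C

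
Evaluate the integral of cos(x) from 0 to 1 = sin(1)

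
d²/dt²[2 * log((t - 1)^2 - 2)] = (-4*t^2 + 8*t - 12)/(t^4 - 4*t^3 + 2*t^2 + 4*t + 1)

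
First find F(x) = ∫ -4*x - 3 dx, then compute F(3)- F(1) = -22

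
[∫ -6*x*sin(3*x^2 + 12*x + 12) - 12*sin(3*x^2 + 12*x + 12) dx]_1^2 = cos(48) - cos(27)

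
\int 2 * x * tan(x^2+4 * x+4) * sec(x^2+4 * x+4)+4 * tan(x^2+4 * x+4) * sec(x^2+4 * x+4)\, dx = sec((x + 2)^2) + C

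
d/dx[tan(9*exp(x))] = 9*exp(x)/cos(9*exp(x))^2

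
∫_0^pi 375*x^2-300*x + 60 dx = 8 + (-2 + 5*pi)^3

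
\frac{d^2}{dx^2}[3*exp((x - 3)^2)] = 12*x^2*exp(x^2 - 6*x + 9) - 72*x*exp(x^2 - 6*x + 9) + 114*exp(x^2 - 6*x + 9)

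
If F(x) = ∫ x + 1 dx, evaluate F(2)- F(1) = 5/2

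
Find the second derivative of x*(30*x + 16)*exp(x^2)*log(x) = (120*x^5*exp(x^2)*log(x) + 64*x^4*exp(x^2)*log(x) + 300*x^3*exp(x^2)*log(x) + 120*x^3*exp(x^2) + 96*x^2*exp(x^2)*log(x) + 64*x^2*exp(x^2) + 60*x*exp(x^2)*log(x) + 90*x*exp(x^2) + 16*exp(x^2))/x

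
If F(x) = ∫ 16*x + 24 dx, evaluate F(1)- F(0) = 32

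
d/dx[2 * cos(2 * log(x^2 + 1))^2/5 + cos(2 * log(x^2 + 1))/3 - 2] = (-20*x*sin(2*log(x^2 + 1)) - 24*x*sin(4*log(x^2 + 1)))/(15*x^2 + 15)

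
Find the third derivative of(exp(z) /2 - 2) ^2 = 2*exp(2*z) - 2*exp(z)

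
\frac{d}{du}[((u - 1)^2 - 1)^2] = 4*u^3 - 12*u^2 + 8*u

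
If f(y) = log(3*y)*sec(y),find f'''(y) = (-y^3*log(y)*sin(y)/cos(y) + 6*y^3*log(y)*sin(y)/cos(y)^3 - y^3*log(3)*sin(y)/cos(y) + 6*y^3*log(3)*sin(y)/cos(y)^3 - 3*y^2 + 6*y^2/cos(y)^2 - 3*y*sin(y)/cos(y) + 2)/(y^3*cos(y))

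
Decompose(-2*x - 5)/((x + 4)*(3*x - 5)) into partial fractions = -25/(17*(3*x - 5)) - 3/(17*(x + 4))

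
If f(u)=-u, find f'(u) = -1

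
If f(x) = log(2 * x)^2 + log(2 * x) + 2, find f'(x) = (2*log(x) + 1 + 2*log(2))/x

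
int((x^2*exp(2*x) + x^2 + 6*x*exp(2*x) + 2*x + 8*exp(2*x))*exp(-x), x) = 2*(x + 2)^2*sinh(x) + C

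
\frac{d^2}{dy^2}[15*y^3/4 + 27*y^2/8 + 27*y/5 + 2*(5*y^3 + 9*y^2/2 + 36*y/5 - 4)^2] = 1500*y^4 + 1800*y^3 + 2214*y^2 + 3201*y/10 + 7011/100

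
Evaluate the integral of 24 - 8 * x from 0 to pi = 36 - 4*(-3 + pi)^2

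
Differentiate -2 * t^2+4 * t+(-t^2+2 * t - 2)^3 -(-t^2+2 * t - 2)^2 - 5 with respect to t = -6*t^5 + 30*t^4 - 76*t^3 + 108*t^2 - 92*t + 36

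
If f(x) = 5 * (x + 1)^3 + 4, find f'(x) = 15*x^2 + 30*x + 15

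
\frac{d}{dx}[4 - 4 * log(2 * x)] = -4/x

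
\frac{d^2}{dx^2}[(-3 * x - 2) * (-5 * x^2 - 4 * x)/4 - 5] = 45*x/2 + 11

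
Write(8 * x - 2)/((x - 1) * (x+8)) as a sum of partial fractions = 22/(3*(x + 8)) + 2/(3*(x - 1))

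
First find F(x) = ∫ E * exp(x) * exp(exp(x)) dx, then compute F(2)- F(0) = -exp(2) + exp(1 + exp(2))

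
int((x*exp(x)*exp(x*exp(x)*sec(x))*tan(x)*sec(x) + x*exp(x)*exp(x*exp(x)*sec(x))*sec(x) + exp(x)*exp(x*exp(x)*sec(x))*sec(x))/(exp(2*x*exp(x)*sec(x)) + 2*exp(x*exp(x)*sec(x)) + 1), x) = exp(x*exp(x)*sec(x))/(exp(x*exp(x)*sec(x)) + 1) + C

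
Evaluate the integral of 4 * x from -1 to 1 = 0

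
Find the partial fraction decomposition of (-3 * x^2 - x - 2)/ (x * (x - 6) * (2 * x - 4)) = 1/(x - 2) - 29/(12*(x - 6)) - 1/(12*x)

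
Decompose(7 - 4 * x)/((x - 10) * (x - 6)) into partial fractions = 17/(4*(x - 6)) - 33/(4*(x - 10))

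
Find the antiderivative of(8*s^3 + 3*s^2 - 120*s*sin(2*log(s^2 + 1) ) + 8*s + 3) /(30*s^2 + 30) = 2*s^2/15 + s/10 + cos(2*log(s^2 + 1)) + C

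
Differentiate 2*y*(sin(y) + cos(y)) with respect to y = 2*sqrt(2)*(y*cos(y + pi/4) + sin(y + pi/4))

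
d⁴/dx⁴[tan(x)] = 24*tan(x)^5 + 40*tan(x)^3 + 16*tan(x)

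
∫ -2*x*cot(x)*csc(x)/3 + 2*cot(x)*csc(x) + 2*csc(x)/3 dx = (2*x/3 - 2)*csc(x) + C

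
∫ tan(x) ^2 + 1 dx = tan(x) + C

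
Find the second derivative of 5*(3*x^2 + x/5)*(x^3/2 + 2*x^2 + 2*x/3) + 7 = 150*x^3 + 366*x^2 + 72*x + 4/3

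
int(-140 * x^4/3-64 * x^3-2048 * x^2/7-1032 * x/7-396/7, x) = -28*x^5/3 - 16*x^4 - 2048*x^3/21 - 516*x^2/7 - 396*x/7 + C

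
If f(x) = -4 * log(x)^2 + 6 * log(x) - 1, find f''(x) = (8*log(x) - 14)/x^2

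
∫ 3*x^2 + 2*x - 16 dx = x^3 + x^2 - 16*x + C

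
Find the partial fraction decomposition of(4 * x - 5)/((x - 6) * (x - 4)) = -11/(2*(x - 4)) + 19/(2*(x - 6))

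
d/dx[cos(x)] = -sin(x)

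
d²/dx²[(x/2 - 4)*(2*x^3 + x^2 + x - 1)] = 12*x^2 - 45*x - 7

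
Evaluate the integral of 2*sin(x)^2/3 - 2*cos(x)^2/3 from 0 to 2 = -sin(4)/3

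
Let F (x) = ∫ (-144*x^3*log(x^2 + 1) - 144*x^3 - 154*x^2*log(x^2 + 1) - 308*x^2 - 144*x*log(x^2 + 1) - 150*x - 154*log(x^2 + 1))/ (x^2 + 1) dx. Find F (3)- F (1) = -1185*log(10) + 301*log(2)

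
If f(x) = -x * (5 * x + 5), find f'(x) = -10*x - 5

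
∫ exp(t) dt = exp(t) + C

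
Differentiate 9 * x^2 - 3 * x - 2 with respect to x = 18*x - 3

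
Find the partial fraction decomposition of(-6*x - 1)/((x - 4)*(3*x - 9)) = 19/(3*(x - 3)) - 25/(3*(x - 4))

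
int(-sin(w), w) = cos(w) + C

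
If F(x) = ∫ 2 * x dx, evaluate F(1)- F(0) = 1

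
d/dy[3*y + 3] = 3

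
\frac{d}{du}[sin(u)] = cos(u)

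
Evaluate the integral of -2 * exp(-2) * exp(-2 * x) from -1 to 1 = -1 + exp(-4)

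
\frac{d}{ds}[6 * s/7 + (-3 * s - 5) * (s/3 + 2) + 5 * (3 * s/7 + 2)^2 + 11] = 37/21 - 8*s/49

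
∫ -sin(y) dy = cos(y) + C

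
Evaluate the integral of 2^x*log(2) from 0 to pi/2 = -1 + 2^(pi/2)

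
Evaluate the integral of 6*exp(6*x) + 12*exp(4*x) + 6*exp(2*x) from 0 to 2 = -8 + (1 + exp(4))^3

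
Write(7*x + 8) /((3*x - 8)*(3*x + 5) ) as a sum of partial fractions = 11/(39*(3*x + 5)) + 80/(39*(3*x - 8))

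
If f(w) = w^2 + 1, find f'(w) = 2*w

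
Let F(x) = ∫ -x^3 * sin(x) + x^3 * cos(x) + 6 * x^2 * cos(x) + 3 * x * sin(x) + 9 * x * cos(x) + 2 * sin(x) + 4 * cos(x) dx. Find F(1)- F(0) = -1 + 8*cos(1) + 8*sin(1)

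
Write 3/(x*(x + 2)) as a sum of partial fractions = -3/(2*(x + 2)) + 3/(2*x)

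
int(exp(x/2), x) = 2*exp(x/2) + C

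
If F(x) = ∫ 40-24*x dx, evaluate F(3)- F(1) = -16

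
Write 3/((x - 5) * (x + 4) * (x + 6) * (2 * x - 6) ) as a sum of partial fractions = -1/(132*(x + 6)) + 1/(84*(x + 4)) - 1/(84*(x - 3)) + 1/(132*(x - 5))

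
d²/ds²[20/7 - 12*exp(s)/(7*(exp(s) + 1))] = (12*exp(2*s) - 12*exp(s))/(7*exp(3*s) + 21*exp(2*s) + 21*exp(s) + 7)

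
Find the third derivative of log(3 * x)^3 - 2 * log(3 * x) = (6*log(x)^2 - 18*log(x) + 12*log(3)*log(x) - 18*log(3) + 2 + 6*log(3)^2)/x^3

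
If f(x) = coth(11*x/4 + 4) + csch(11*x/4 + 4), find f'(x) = -11*(cosh(11*x/4 + 4) + 1)/(4*sinh(11*x/4 + 4)^2)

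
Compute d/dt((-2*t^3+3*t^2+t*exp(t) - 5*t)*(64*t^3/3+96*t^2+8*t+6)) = -256*t^5 + 64*t^4*exp(t)/3 - 640*t^4 + 544*t^3*exp(t)/3 + 1984*t^3/3 + 296*t^2*exp(t) - 1404*t^2 + 22*t*exp(t) - 44*t + 6*exp(t) - 30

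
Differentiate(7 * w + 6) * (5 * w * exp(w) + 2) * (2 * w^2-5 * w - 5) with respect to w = 70*w^4*exp(w) + 165*w^3*exp(w) - 670*w^2*exp(w) + 84*w^2 - 800*w*exp(w) - 92*w - 150*exp(w) - 130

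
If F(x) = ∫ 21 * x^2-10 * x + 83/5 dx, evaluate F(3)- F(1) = 876/5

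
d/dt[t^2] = 2*t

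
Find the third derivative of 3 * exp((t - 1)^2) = 24*t^3*exp(t^2 - 2*t + 1) - 72*t^2*exp(t^2 - 2*t + 1) + 108*t*exp(t^2 - 2*t + 1) - 60*exp(t^2 - 2*t + 1)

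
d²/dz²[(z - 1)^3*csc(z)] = (-z^3 + 2*z^3/sin(z)^2 + 3*z^2 - 6*z^2*cos(z)/sin(z) - 6*z^2/sin(z)^2 + 3*z + 12*z*cos(z)/sin(z) + 6*z/sin(z)^2 - 5 - 6*cos(z)/sin(z) - 2/sin(z)^2)/sin(z)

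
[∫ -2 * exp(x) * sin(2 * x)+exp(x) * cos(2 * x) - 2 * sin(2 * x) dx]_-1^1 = (E - exp(-1))*cos(2)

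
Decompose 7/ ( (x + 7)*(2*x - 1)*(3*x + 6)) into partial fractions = 28/(225*(2*x - 1)) + 7/(225*(x + 7)) - 7/(75*(x + 2))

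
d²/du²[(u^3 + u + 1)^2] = 30*u^4 + 24*u^2 + 12*u + 2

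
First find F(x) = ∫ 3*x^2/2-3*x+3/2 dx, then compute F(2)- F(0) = 1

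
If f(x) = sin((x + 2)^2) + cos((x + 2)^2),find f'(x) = -2*x*sin(x^2 + 4*x + 4) + 2*x*cos(x^2 + 4*x + 4) - 4*sin(x^2 + 4*x + 4) + 4*cos(x^2 + 4*x + 4)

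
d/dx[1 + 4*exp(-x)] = -4*exp(-x)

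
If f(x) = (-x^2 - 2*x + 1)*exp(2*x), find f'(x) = -2*x^2*exp(2*x) - 6*x*exp(2*x)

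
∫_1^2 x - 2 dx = -1/2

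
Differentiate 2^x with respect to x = 2^x*log(2)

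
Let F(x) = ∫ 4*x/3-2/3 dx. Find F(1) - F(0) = 0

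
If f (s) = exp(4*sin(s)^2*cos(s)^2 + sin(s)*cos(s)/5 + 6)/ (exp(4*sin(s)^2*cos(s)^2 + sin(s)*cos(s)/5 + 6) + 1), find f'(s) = (10*sin(4*s) + cos(2*s))*exp(6)*exp((1 - cos(2*s))^2)*exp(2 - 2*cos(2*s))*exp(sin(2*s)/10)/(5*(exp((1 - cos(2*s))^2) + exp(6)*exp(2 - 2*cos(2*s))*exp(sin(2*s)/10))^2)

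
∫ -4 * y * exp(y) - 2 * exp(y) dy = (2 - 4*y)*exp(y) + C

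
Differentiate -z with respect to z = -1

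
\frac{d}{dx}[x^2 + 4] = 2*x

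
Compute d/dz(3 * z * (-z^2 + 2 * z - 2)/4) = -9*z^2/4 + 3*z - 3/2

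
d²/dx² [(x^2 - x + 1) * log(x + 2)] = (2*x^2*log(x + 2) + 3*x^2 + 8*x*log(x + 2) + 7*x + 8*log(x + 2) - 5)/(x^2 + 4*x + 4)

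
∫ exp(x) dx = exp(x) + C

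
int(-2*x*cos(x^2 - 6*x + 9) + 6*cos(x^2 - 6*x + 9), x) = -sin((x - 3)^2) + C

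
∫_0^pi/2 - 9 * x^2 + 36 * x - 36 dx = -24 - 3*(-2 + pi/2)^3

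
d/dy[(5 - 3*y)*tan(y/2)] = -3*y/(2*cos(y/2)^2) - 3*tan(y/2) + 5/(2*cos(y/2)^2)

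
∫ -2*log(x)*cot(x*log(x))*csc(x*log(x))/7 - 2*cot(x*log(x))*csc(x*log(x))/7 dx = 2*csc(x*log(x))/7 + C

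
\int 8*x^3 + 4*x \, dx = 2*x^4 + 2*x^2 + C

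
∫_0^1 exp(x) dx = -1 + E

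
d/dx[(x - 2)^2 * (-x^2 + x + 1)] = -4*x^3 + 15*x^2 - 14*x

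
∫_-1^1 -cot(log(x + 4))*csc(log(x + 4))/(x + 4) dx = -csc(log(3)) + csc(log(5))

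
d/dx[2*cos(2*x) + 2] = -4*sin(2*x)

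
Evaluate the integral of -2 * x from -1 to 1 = 0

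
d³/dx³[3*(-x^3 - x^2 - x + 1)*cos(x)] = -3*x^3*sin(x) - 3*x^2*sin(x) + 27*x^2*cos(x) + 51*x*sin(x) + 18*x*cos(x) + 21*sin(x) - 9*cos(x)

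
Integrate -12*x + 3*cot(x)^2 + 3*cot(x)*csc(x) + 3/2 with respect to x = -6*x^2 - 3*x/2 - 3/tan(x) - 3/sin(x) + C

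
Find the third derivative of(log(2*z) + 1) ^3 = (6*log(z)^2 - 6*log(z) + 12*log(2)*log(z) - 6 - 6*log(2) + 6*log(2)^2)/z^3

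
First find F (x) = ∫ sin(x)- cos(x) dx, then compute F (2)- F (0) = -sin(2) - cos(2) + 1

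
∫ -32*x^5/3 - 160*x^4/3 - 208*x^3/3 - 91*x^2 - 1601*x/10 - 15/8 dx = -16*x^6/9 - 32*x^5/3 - 52*x^4/3 - 91*x^3/3 - 1601*x^2/20 - 15*x/8 + C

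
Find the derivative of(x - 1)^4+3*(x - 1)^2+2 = 4*x^3 - 12*x^2 + 18*x - 10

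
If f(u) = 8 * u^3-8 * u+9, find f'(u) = 24*u^2 - 8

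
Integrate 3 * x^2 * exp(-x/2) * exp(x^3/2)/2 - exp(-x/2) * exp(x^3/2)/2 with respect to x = exp(x*(x^2 - 1)/2) + C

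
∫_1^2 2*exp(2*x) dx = -exp(2) + exp(4)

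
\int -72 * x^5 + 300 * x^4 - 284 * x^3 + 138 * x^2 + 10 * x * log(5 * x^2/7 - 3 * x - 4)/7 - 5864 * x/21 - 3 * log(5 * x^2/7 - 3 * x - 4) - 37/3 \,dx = -4*x^3 + 10*x^2 + 2*x/3 - (-5*x^2 + 21*x + 28)*log(5*x^2/7 - 3*x - 4)/7 - (-6*x^3 + 15*x^2 + x + 15)^2/3 + C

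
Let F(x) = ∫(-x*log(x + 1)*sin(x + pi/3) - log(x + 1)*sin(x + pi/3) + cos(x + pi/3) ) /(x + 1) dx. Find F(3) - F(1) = (2*cos(pi/3 + 3) - cos(1 + pi/3))*log(2)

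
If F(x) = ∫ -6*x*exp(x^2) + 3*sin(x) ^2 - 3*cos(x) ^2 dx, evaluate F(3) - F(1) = -3*exp(9) - 3*sin(6)/2 + 3*sin(2)/2 + 3*E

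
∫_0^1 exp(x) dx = -1 + E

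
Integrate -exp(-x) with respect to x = exp(-x) + C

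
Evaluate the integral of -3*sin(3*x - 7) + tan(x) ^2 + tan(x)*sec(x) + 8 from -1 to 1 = cos(4) - cos(10) + 2*tan(1) + 14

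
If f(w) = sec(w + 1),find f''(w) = 2*tan(w + 1)^2*sec(w + 1) + sec(w + 1)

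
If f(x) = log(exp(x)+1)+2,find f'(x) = exp(x)/(exp(x) + 1)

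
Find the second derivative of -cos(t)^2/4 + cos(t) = -cos(t) + cos(2*t)/2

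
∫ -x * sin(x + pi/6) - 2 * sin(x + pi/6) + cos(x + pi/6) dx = (x + 2)*cos(x + pi/6) + C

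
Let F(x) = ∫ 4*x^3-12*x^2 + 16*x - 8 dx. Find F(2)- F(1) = 3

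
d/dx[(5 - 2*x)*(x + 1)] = 3 - 4*x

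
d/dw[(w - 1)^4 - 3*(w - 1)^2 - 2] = 4*w^3 - 12*w^2 + 6*w + 2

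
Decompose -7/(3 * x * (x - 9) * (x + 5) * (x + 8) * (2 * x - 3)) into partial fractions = 112/(33345*(2*x - 3)) - 7/(23256*(x + 8)) + 1/(1170*(x + 5)) - 1/(13770*(x - 9)) - 7/(3240*x)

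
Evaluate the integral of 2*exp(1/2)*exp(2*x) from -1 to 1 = -exp(-3/2) + exp(5/2)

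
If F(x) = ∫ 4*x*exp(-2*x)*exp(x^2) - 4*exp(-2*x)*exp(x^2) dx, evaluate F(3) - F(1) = -2*exp(-1) + 2*exp(3)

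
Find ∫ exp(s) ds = exp(s) + C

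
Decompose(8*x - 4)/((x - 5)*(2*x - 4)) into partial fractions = -2/(x - 2) + 6/(x - 5)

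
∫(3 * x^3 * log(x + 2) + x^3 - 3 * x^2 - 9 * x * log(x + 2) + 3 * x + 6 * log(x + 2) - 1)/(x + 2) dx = (x - 1)^3*log(x + 2) + C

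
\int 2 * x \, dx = x^2 + C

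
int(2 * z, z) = z^2 + C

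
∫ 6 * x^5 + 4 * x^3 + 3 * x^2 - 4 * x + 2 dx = x^6 + x^4 + x^3 - 2*x^2 + 2*x + C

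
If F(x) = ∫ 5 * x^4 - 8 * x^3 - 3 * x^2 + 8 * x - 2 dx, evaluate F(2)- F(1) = 4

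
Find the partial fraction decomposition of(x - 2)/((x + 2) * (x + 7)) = 9/(5*(x + 7)) - 4/(5*(x + 2))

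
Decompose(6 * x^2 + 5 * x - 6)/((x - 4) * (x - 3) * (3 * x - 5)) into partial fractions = 171/(28*(3*x - 5)) - 63/(4*(x - 3)) + 110/(7*(x - 4))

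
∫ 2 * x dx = x^2 + C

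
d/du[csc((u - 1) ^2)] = 4*(1 - u)*cos(u^2 - 2*u + 1)/(1 - cos(2*u^2 - 4*u + 2))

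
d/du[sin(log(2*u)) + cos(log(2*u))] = sqrt(2)*cos(log(u) + log(2) + pi/4)/u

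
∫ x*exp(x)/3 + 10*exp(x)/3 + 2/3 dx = (x + 9)*(exp(x) + 2)/3 + C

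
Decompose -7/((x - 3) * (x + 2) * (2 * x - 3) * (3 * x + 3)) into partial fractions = 8/(45*(2*x - 3)) + 1/(15*(x + 2)) - 7/(60*(x + 1)) - 7/(180*(x - 3))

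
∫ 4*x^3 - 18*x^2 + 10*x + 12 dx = x^4 - 6*x^3 + 5*x^2 + 12*x + C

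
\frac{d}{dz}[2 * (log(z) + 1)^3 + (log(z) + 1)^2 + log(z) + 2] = (6*log(z)^2 + 14*log(z) + 9)/z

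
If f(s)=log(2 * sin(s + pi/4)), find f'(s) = 1/tan(s + pi/4)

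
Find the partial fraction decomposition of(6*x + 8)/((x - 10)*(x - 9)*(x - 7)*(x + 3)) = 1/(156*(x + 3)) + 5/(6*(x - 7)) - 31/(12*(x - 9)) + 68/(39*(x - 10))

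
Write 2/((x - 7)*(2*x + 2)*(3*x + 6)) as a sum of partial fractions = 1/(27*(x + 2)) - 1/(24*(x + 1)) + 1/(216*(x - 7))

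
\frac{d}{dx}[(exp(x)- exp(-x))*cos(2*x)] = (-2*exp(2*x)*sin(2*x) + exp(2*x)*cos(2*x) + 2*sin(2*x) + cos(2*x))*exp(-x)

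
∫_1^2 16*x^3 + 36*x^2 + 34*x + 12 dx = 207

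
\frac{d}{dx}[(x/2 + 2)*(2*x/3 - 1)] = 2*x/3 + 5/6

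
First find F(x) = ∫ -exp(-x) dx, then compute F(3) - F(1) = -exp(-1) + exp(-3)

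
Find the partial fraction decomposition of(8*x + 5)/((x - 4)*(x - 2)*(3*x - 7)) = -213/(5*(3*x - 7)) + 21/(2*(x - 2)) + 37/(10*(x - 4))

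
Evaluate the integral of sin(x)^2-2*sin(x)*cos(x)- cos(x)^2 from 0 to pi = 0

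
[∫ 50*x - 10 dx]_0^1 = 15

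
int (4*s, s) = 2*s^2 + C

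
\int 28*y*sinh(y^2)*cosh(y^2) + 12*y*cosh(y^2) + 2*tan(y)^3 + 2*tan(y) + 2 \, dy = 2*y + tan(y)^2 + 7*sinh(y^2)^2 + 6*sinh(y^2) + C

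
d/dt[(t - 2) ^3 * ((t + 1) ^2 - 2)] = 5*t^4 - 16*t^3 - 3*t^2 + 44*t - 28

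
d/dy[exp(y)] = exp(y)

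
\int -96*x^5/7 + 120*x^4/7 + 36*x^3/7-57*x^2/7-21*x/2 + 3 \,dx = -16*x^6/7 + 24*x^5/7 + 9*x^4/7 - 19*x^3/7 - 21*x^2/4 + 3*x + C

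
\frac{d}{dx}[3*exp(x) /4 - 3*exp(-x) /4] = (3*exp(2*x) + 3)*exp(-x)/4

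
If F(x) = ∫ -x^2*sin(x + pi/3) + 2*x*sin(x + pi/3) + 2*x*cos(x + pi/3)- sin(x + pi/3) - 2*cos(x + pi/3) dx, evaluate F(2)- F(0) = cos(pi/3 + 2) - 1/2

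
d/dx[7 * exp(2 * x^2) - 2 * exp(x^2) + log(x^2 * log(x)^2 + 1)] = (28*x^3*exp(2*x^2)*log(x)^2 - 4*x^3*exp(x^2)*log(x)^2 + 28*x*exp(2*x^2) - 4*x*exp(x^2) + 2*x*log(x)^2 + 2*x*log(x))/(x^2*log(x)^2 + 1)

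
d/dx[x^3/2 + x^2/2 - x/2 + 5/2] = 3*x^2/2 + x - 1/2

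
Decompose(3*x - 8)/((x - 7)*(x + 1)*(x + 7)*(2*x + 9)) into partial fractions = -172/(805*(2*x + 9)) + 29/(420*(x + 7)) + 11/(336*(x + 1)) + 13/(2576*(x - 7))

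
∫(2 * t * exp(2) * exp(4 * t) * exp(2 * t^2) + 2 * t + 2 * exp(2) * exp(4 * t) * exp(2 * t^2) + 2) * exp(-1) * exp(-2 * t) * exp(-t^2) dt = 2*sinh((t + 1)^2) + C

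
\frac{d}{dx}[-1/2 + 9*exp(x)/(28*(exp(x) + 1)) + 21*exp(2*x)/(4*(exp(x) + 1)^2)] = (303*exp(2*x) + 9*exp(x))/(28*exp(3*x) + 84*exp(2*x) + 84*exp(x) + 28)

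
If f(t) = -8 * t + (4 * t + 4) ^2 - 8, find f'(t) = 32*t + 24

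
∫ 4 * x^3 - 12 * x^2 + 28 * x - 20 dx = x^4 - 4*x^3 + 14*x^2 - 20*x + C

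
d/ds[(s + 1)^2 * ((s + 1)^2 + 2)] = 4*s^3 + 12*s^2 + 16*s + 8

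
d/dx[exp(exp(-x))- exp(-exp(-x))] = (-exp(2*exp(-x)) - 1)*exp(-x - exp(-x))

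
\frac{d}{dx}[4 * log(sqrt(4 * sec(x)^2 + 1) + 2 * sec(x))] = 8*(sqrt(4*tan(x)^2 + 5)*sin(x) + 2*tan(x))/(2*sqrt(4*tan(x)^2 + 5)*cos(x) + cos(x)^2 + 4)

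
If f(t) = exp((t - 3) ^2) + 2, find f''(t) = 4*t^2*exp(t^2 - 6*t + 9) - 24*t*exp(t^2 - 6*t + 9) + 38*exp(t^2 - 6*t + 9)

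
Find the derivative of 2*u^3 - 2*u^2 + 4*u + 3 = 6*u^2 - 4*u + 4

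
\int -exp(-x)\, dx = exp(-x) + C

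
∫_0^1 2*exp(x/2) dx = -4 + 4*exp(1/2)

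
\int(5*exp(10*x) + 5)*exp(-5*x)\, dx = 2*sinh(5*x) + C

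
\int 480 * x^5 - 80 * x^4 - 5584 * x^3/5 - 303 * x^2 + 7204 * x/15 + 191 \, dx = 80*x^6 - 16*x^5 - 1396*x^4/5 - 101*x^3 + 3602*x^2/15 + 191*x + C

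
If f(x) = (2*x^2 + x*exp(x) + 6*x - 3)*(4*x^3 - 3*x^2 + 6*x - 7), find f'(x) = 4*x^4*exp(x) + 40*x^4 + 13*x^3*exp(x) + 72*x^3 - 3*x^2*exp(x) - 54*x^2 + 5*x*exp(x) + 62*x - 7*exp(x) - 60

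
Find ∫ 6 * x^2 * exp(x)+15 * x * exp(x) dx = 3*(2*x^2 + x - 1)*exp(x) + C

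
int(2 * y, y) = y^2 + C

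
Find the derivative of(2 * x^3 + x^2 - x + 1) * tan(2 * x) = 4*x^3/cos(2*x)^2 + 6*x^2*tan(2*x) + 2*x^2/cos(2*x)^2 + 2*x*tan(2*x) - 2*x/cos(2*x)^2 - tan(2*x) + 2/cos(2*x)^2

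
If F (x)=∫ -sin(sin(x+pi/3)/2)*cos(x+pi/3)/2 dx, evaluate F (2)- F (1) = -cos(sin(1 + pi/3)/2) + cos(sin(pi/3 + 2)/2)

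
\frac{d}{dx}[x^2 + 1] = 2*x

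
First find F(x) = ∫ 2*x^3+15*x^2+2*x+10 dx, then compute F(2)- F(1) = 111/2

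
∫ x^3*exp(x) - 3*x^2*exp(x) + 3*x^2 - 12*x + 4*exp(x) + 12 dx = (x - 2)^3*(exp(x) + 1) + C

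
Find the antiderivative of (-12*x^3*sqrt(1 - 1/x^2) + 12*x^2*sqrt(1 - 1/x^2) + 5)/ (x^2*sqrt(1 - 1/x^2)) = -6*x^2 + 12*x - 5*acsc(x) + C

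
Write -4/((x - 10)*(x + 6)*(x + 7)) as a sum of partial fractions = -4/(17*(x + 7)) + 1/(4*(x + 6)) - 1/(68*(x - 10))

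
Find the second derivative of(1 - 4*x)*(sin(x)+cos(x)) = 4*x*sin(x) + 4*x*cos(x) + 7*sin(x) - 9*cos(x)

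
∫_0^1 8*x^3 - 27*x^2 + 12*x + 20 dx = 19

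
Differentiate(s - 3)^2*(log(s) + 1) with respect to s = (2*s^2*log(s) + 3*s^2 - 6*s*log(s) - 12*s + 9)/s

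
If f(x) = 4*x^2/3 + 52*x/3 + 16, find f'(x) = 8*x/3 + 52/3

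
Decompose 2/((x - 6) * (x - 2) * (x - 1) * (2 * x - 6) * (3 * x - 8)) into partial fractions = 81/(100*(3*x - 8)) + 1/(50*(x - 1)) - 1/(8*(x - 2)) - 1/(6*(x - 3)) + 1/(600*(x - 6))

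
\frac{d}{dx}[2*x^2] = 4*x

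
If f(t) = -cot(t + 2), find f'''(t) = 6*cot(t + 2)^4 + 8*cot(t + 2)^2 + 2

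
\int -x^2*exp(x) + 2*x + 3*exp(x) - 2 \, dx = (exp(x) - 1)*(-x^2 + 2*x + 1) + C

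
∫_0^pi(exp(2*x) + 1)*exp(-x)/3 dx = -exp(-pi)/3 + exp(pi)/3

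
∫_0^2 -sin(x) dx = -1 + cos(2)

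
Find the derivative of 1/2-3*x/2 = -3/2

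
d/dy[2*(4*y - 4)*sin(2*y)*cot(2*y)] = -16*y*sin(2*y) + 16*sin(2*y) + 8*cos(2*y)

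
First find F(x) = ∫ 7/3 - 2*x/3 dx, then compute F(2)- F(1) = 4/3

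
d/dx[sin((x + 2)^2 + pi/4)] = 2*x*cos(x^2 + 4*x + pi/4 + 4) + 4*cos(x^2 + 4*x + pi/4 + 4)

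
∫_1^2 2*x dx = 3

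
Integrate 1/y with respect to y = log(3*y/2) + C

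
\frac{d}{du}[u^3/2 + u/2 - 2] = 3*u^2/2 + 1/2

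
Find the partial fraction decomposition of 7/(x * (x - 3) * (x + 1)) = 7/(4*(x + 1)) + 7/(12*(x - 3)) - 7/(3*x)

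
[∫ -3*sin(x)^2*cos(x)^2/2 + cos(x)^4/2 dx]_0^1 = sin(1)*cos(1)^3/2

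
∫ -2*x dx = -x^2 + C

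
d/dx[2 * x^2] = 4*x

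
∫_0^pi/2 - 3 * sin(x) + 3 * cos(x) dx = 0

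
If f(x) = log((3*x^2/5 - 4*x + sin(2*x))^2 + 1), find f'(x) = (36*x^3 + 60*x^2*cos(2*x) - 360*x^2 + 60*x*sin(2*x) - 400*x*cos(2*x) + 800*x - 200*sin(2*x) + 50*sin(4*x))/(9*x^4 - 120*x^3 + 30*x^2*sin(2*x) + 400*x^2 - 200*x*sin(2*x) + 25*sin(2*x)^2 + 25)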